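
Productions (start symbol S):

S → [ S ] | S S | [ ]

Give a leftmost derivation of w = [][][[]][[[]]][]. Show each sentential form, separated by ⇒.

S ⇒ SS   [S → S S]
SS ⇒ SSS   [S → S S]
SSS ⇒ SSSS   [S → S S]
SSSS ⇒ []SSS   [S → [ ]]
[]SSS ⇒ [][]SS   [S → [ ]]
[][]SS ⇒ [][]SSS   [S → S S]
[][]SSS ⇒ [][][S]SS   [S → [ S ]]
[][][S]SS ⇒ [][][[]]SS   [S → [ ]]
[][][[]]SS ⇒ [][][[]][S]S   [S → [ S ]]
[][][[]][S]S ⇒ [][][[]][[S]]S   [S → [ S ]]
[][][[]][[S]]S ⇒ [][][[]][[[]]]S   [S → [ ]]
[][][[]][[[]]]S ⇒ [][][[]][[[]]][]   [S → [ ]]

S ⇒ SS ⇒ SSS ⇒ SSSS ⇒ []SSS ⇒ [][]SS ⇒ [][]SSS ⇒ [][][S]SS ⇒ [][][[]]SS ⇒ [][][[]][S]S ⇒ [][][[]][[S]]S ⇒ [][][[]][[[]]]S ⇒ [][][[]][[[]]][]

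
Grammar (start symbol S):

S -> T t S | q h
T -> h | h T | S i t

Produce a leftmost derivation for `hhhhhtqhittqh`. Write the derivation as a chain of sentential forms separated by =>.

S => TtS   [S -> T t S]
TtS => hTtS   [T -> h T]
hTtS => hhTtS   [T -> h T]
hhTtS => hhSittS   [T -> S i t]
hhSittS => hhTtSittS   [S -> T t S]
hhTtSittS => hhhTtSittS   [T -> h T]
hhhTtSittS => hhhhTtSittS   [T -> h T]
hhhhTtSittS => hhhhhtSittS   [T -> h]
hhhhhtSittS => hhhhhtqhittS   [S -> q h]
hhhhhtqhittS => hhhhhtqhittqh   [S -> q h]

S=>TtS=>hTtS=>hhTtS=>hhSittS=>hhTtSittS=>hhhTtSittS=>hhhhTtSittS=>hhhhhtSittS=>hhhhhtqhittS=>hhhhhtqhittqh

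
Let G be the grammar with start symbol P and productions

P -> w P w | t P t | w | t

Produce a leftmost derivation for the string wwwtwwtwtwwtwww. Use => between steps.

P => wPw   [P -> w P w]
wPw => wwPww   [P -> w P w]
wwPww => wwwPwww   [P -> w P w]
wwwPwww => wwwtPtwww   [P -> t P t]
wwwtPtwww => wwwtwPwtwww   [P -> w P w]
wwwtwPwtwww => wwwtwwPwwtwww   [P -> w P w]
wwwtwwPwwtwww => wwwtwwtPtwwtwww   [P -> t P t]
wwwtwwtPtwwtwww => wwwtwwtwtwwtwww   [P -> w]

P => wPw => wwPww => wwwPwww => wwwtPtwww => wwwtwPwtwww => wwwtwwPwwtwww => wwwtwwtPtwwtwww => wwwtwwtwtwwtwww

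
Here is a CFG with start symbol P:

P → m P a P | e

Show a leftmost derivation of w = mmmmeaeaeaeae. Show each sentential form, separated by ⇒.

P ⇒ mPaP ⇒ mmPaPaP ⇒ mmmPaPaPaP ⇒ mmmmPaPaPaPaP ⇒ mmmmeaPaPaPaP ⇒ mmmmeaeaPaPaP ⇒ mmmmeaeaeaPaP ⇒ mmmmeaeaeaeaP ⇒ mmmmeaeaeaeae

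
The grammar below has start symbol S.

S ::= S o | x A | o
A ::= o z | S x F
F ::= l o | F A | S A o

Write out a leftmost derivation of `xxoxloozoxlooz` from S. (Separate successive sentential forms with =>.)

S => xA   [S ::= x A]
xA => xSxF   [A ::= S x F]
xSxF => xSoxF   [S ::= S o]
xSoxF => xxAoxF   [S ::= x A]
xxAoxF => xxSxFoxF   [A ::= S x F]
xxSxFoxF => xxoxFoxF   [S ::= o]
xxoxFoxF => xxoxFAoxF   [F ::= F A]
xxoxFAoxF => xxoxloAoxF   [F ::= l o]
xxoxloAoxF => xxoxloozoxF   [A ::= o z]
xxoxloozoxF => xxoxloozoxFA   [F ::= F A]
xxoxloozoxFA => xxoxloozoxloA   [F ::= l o]
xxoxloozoxloA => xxoxloozoxlooz   [A ::= o z]

S => xA => xSxF => xSoxF => xxAoxF => xxSxFoxF => xxoxFoxF => xxoxFAoxF => xxoxloAoxF => xxoxloozoxF => xxoxloozoxFA => xxoxloozoxloA => xxoxloozoxlooz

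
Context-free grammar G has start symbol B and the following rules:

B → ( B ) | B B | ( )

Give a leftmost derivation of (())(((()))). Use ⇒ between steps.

B ⇒ BB   [B → B B]
BB ⇒ (B)B   [B → ( B )]
(B)B ⇒ (())B   [B → ( )]
(())B ⇒ (())(B)   [B → ( B )]
(())(B) ⇒ (())((B))   [B → ( B )]
(())((B)) ⇒ (())(((B)))   [B → ( B )]
(())(((B))) ⇒ (())(((())))   [B → ( )]

B⇒BB⇒(B)B⇒(())B⇒(())(B)⇒(())((B))⇒(())(((B)))⇒(())(((())))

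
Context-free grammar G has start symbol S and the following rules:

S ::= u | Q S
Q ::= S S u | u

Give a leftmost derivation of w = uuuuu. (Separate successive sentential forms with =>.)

S => QS   [S ::= Q S]
QS => SSuS   [Q ::= S S u]
SSuS => QSSuS   [S ::= Q S]
QSSuS => uSSuS   [Q ::= u]
uSSuS => uuSuS   [S ::= u]
uuSuS => uuuuS   [S ::= u]
uuuuS => uuuuu   [S ::= u]

S => QS => SSuS => QSSuS => uSSuS => uuSuS => uuuuS => uuuuu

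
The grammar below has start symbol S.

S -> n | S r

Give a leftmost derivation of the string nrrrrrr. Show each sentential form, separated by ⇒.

S⇒Sr⇒Srr⇒Srrr⇒Srrrr⇒Srrrrr⇒Srrrrrr⇒nrrrrrr

S ⇒ Sr   [S -> S r]
Sr ⇒ Srr   [S -> S r]
Srr ⇒ Srrr   [S -> S r]
Srrr ⇒ Srrrr   [S -> S r]
Srrrr ⇒ Srrrrr   [S -> S r]
Srrrrr ⇒ Srrrrrr   [S -> S r]
Srrrrrr ⇒ nrrrrrr   [S -> n]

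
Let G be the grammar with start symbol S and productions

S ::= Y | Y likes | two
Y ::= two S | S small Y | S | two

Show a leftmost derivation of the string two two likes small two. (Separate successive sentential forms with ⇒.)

S ⇒ Y   [S ::= Y]
Y ⇒ S small Y   [Y ::= S small Y]
S small Y ⇒ Y likes small Y   [S ::= Y likes]
Y likes small Y ⇒ two S likes small Y   [Y ::= two S]
two S likes small Y ⇒ two two likes small Y   [S ::= two]
two two likes small Y ⇒ two two likes small two   [Y ::= two]

S ⇒ Y ⇒ S small Y ⇒ Y likes small Y ⇒ two S likes small Y ⇒ two two likes small Y ⇒ two two likes small two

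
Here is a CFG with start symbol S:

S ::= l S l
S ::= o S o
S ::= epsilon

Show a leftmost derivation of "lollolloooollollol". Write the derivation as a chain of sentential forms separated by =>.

S => lSl => loSol => lolSlol => lollSllol => lolloSollol => lollolSlollol => lollollSllollol => lollolloSollollol => lollollooSoollollol => lollolloooollollol

S => lSl   [S ::= l S l]
lSl => loSol   [S ::= o S o]
loSol => lolSlol   [S ::= l S l]
lolSlol => lollSllol   [S ::= l S l]
lollSllol => lolloSollol   [S ::= o S o]
lolloSollol => lollolSlollol   [S ::= l S l]
lollolSlollol => lollollSllollol   [S ::= l S l]
lollollSllollol => lollolloSollollol   [S ::= o S o]
lollolloSollollol => lollollooSoollollol   [S ::= o S o]
lollollooSoollollol => lollolloooollollol   [S ::= epsilon]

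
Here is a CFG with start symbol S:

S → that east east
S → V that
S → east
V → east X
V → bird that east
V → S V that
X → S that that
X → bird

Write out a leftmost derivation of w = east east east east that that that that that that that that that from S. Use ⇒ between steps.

S ⇒ V that ⇒ east X that ⇒ east S that that that ⇒ east V that that that that ⇒ east east X that that that that ⇒ east east S that that that that that that ⇒ east east V that that that that that that that ⇒ east east east X that that that that that that that ⇒ east east east S that that that that that that that that that ⇒ east east east east that that that that that that that that that

S ⇒ V that   [S → V that]
V that ⇒ east X that   [V → east X]
east X that ⇒ east S that that that   [X → S that that]
east S that that that ⇒ east V that that that that   [S → V that]
east V that that that that ⇒ east east X that that that that   [V → east X]
east east X that that that that ⇒ east east S that that that that that that   [X → S that that]
east east S that that that that that that ⇒ east east V that that that that that that that   [S → V that]
east east V that that that that that that that ⇒ east east east X that that that that that that that   [V → east X]
east east east X that that that that that that that ⇒ east east east S that that that that that that that that that   [X → S that that]
east east east S that that that that that that that that that ⇒ east east east east that that that that that that that that that   [S → east]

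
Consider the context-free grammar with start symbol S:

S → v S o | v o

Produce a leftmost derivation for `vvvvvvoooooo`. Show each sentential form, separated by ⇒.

S ⇒ vSo ⇒ vvSoo ⇒ vvvSooo ⇒ vvvvSoooo ⇒ vvvvvSooooo ⇒ vvvvvvoooooo

S ⇒ vSo   [S → v S o]
vSo ⇒ vvSoo   [S → v S o]
vvSoo ⇒ vvvSooo   [S → v S o]
vvvSooo ⇒ vvvvSoooo   [S → v S o]
vvvvSoooo ⇒ vvvvvSooooo   [S → v S o]
vvvvvSooooo ⇒ vvvvvvoooooo   [S → v o]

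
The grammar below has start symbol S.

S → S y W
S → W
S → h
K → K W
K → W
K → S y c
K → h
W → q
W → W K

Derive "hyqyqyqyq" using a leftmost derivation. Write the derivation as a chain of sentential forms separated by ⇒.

S ⇒ SyW ⇒ SyWyW ⇒ SyWyWyW ⇒ SyWyWyWyW ⇒ hyWyWyWyW ⇒ hyqyWyWyW ⇒ hyqyqyWyW ⇒ hyqyqyqyW ⇒ hyqyqyqyq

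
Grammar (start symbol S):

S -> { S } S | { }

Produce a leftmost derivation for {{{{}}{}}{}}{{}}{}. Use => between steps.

S => {S}S => {{S}S}S => {{{S}S}S}S => {{{{}}S}S}S => {{{{}}{}}S}S => {{{{}}{}}{}}S => {{{{}}{}}{}}{S}S => {{{{}}{}}{}}{{}}S => {{{{}}{}}{}}{{}}{}

S => {S}S   [S -> { S } S]
{S}S => {{S}S}S   [S -> { S } S]
{{S}S}S => {{{S}S}S}S   [S -> { S } S]
{{{S}S}S}S => {{{{}}S}S}S   [S -> { }]
{{{{}}S}S}S => {{{{}}{}}S}S   [S -> { }]
{{{{}}{}}S}S => {{{{}}{}}{}}S   [S -> { }]
{{{{}}{}}{}}S => {{{{}}{}}{}}{S}S   [S -> { S } S]
{{{{}}{}}{}}{S}S => {{{{}}{}}{}}{{}}S   [S -> { }]
{{{{}}{}}{}}{{}}S => {{{{}}{}}{}}{{}}{}   [S -> { }]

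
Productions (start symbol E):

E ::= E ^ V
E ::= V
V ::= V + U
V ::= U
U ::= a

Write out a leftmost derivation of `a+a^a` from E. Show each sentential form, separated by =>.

E => E^V => V^V => V+U^V => U+U^V => a+U^V => a+a^V => a+a^U => a+a^a

E => E^V   [E ::= E ^ V]
E^V => V^V   [E ::= V]
V^V => V+U^V   [V ::= V + U]
V+U^V => U+U^V   [V ::= U]
U+U^V => a+U^V   [U ::= a]
a+U^V => a+a^V   [U ::= a]
a+a^V => a+a^U   [V ::= U]
a+a^U => a+a^a   [U ::= a]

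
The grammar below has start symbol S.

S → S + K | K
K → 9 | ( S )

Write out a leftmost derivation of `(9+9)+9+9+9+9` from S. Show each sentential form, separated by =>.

S => S+K => S+K+K => S+K+K+K => S+K+K+K+K => K+K+K+K+K => (S)+K+K+K+K => (S+K)+K+K+K+K => (K+K)+K+K+K+K => (9+K)+K+K+K+K => (9+9)+K+K+K+K => (9+9)+9+K+K+K => (9+9)+9+9+K+K => (9+9)+9+9+9+K => (9+9)+9+9+9+9

S => S+K   [S → S + K]
S+K => S+K+K   [S → S + K]
S+K+K => S+K+K+K   [S → S + K]
S+K+K+K => S+K+K+K+K   [S → S + K]
S+K+K+K+K => K+K+K+K+K   [S → K]
K+K+K+K+K => (S)+K+K+K+K   [K → ( S )]
(S)+K+K+K+K => (S+K)+K+K+K+K   [S → S + K]
(S+K)+K+K+K+K => (K+K)+K+K+K+K   [S → K]
(K+K)+K+K+K+K => (9+K)+K+K+K+K   [K → 9]
(9+K)+K+K+K+K => (9+9)+K+K+K+K   [K → 9]
(9+9)+K+K+K+K => (9+9)+9+K+K+K   [K → 9]
(9+9)+9+K+K+K => (9+9)+9+9+K+K   [K → 9]
(9+9)+9+9+K+K => (9+9)+9+9+9+K   [K → 9]
(9+9)+9+9+9+K => (9+9)+9+9+9+9   [K → 9]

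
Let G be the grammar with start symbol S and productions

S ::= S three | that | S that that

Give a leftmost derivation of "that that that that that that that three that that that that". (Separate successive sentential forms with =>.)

S => S that that => S that that that that => S three that that that that => S that that three that that that that => S that that that that three that that that that => S that that that that that that three that that that that => that that that that that that that three that that that that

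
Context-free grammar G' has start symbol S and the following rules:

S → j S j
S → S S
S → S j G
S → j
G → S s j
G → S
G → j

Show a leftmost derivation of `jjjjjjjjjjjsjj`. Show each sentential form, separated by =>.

S=>jSj=>jSjGj=>jjSjjGj=>jjjjjGj=>jjjjjSj=>jjjjjSjGj=>jjjjjjSjjGj=>jjjjjjjjjGj=>jjjjjjjjjSsjj=>jjjjjjjjjSSsjj=>jjjjjjjjjjSsjj=>jjjjjjjjjjjsjj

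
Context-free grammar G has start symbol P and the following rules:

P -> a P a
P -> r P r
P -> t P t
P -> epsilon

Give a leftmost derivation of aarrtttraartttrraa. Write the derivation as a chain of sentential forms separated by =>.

P=>aPa=>aaPaa=>aarPraa=>aarrPrraa=>aarrtPtrraa=>aarrttPttrraa=>aarrtttPtttrraa=>aarrtttrPrtttrraa=>aarrtttraPartttrraa=>aarrtttraartttrraa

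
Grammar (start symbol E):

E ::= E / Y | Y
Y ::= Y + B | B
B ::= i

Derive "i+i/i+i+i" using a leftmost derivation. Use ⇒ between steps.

E ⇒ E/Y   [E ::= E / Y]
E/Y ⇒ Y/Y   [E ::= Y]
Y/Y ⇒ Y+B/Y   [Y ::= Y + B]
Y+B/Y ⇒ B+B/Y   [Y ::= B]
B+B/Y ⇒ i+B/Y   [B ::= i]
i+B/Y ⇒ i+i/Y   [B ::= i]
i+i/Y ⇒ i+i/Y+B   [Y ::= Y + B]
i+i/Y+B ⇒ i+i/Y+B+B   [Y ::= Y + B]
i+i/Y+B+B ⇒ i+i/B+B+B   [Y ::= B]
i+i/B+B+B ⇒ i+i/i+B+B   [B ::= i]
i+i/i+B+B ⇒ i+i/i+i+B   [B ::= i]
i+i/i+i+B ⇒ i+i/i+i+i   [B ::= i]

E ⇒ E/Y ⇒ Y/Y ⇒ Y+B/Y ⇒ B+B/Y ⇒ i+B/Y ⇒ i+i/Y ⇒ i+i/Y+B ⇒ i+i/Y+B+B ⇒ i+i/B+B+B ⇒ i+i/i+B+B ⇒ i+i/i+i+B ⇒ i+i/i+i+i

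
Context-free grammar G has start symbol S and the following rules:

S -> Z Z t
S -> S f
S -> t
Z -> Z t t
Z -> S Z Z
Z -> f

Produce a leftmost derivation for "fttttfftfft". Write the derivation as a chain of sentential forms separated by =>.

S => ZZt => ZttZt => ZttttZt => fttttZt => fttttSZZt => fttttZZtZZt => fttttfZtZZt => fttttfftZZt => fttttfftfZt => fttttfftfft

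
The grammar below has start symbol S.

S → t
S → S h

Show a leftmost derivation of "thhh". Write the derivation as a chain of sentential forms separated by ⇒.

S ⇒ Sh ⇒ Shh ⇒ Shhh ⇒ thhh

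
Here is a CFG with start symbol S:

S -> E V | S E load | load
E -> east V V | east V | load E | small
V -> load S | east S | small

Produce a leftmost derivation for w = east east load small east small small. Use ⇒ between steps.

S ⇒ E V ⇒ east V V V ⇒ east east S V V ⇒ east east load V V ⇒ east east load small V ⇒ east east load small east S ⇒ east east load small east E V ⇒ east east load small east small V ⇒ east east load small east small small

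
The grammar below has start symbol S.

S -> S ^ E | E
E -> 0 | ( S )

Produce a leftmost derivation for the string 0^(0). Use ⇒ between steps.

S ⇒ S^E   [S -> S ^ E]
S^E ⇒ E^E   [S -> E]
E^E ⇒ 0^E   [E -> 0]
0^E ⇒ 0^(S)   [E -> ( S )]
0^(S) ⇒ 0^(E)   [S -> E]
0^(E) ⇒ 0^(0)   [E -> 0]

S ⇒ S^E ⇒ E^E ⇒ 0^E ⇒ 0^(S) ⇒ 0^(E) ⇒ 0^(0)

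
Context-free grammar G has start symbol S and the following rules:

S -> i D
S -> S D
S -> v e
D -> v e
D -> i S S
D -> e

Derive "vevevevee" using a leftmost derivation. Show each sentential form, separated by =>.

S=>SD=>SDD=>SDDD=>SDDDD=>veDDDD=>veveDDD=>veveveDD=>veveveveD=>vevevevee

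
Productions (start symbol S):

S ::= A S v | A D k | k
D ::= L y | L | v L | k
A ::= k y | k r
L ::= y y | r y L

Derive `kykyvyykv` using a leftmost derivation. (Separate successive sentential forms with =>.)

S => ASv => kySv => kyADkv => kykyDkv => kykyvLkv => kykyvyykv

S => ASv   [S ::= A S v]
ASv => kySv   [A ::= k y]
kySv => kyADkv   [S ::= A D k]
kyADkv => kykyDkv   [A ::= k y]
kykyDkv => kykyvLkv   [D ::= v L]
kykyvLkv => kykyvyykv   [L ::= y y]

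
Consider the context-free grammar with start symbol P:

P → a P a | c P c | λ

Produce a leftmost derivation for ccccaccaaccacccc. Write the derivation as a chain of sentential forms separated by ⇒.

P ⇒ cPc ⇒ ccPcc ⇒ cccPccc ⇒ ccccPcccc ⇒ ccccaPacccc ⇒ ccccacPcacccc ⇒ ccccaccPccacccc ⇒ ccccaccaPaccacccc ⇒ ccccaccaaccacccc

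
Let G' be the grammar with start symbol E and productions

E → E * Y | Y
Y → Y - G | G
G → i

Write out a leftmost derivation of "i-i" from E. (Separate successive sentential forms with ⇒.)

E ⇒ Y   [E → Y]
Y ⇒ Y-G   [Y → Y - G]
Y-G ⇒ G-G   [Y → G]
G-G ⇒ i-G   [G → i]
i-G ⇒ i-i   [G → i]

E⇒Y⇒Y-G⇒G-G⇒i-G⇒i-i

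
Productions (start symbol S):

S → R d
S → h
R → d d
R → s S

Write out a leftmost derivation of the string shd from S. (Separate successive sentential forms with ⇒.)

S ⇒ Rd   [S → R d]
Rd ⇒ sSd   [R → s S]
sSd ⇒ shd   [S → h]

S ⇒ Rd ⇒ sSd ⇒ shd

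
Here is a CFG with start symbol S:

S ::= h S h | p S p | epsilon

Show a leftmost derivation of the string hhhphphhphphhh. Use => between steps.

S=>hSh=>hhShh=>hhhShhh=>hhhpSphhh=>hhhphShphhh=>hhhphpSphphhh=>hhhphphShphphhh=>hhhphphhphphhh

S => hSh   [S ::= h S h]
hSh => hhShh   [S ::= h S h]
hhShh => hhhShhh   [S ::= h S h]
hhhShhh => hhhpSphhh   [S ::= p S p]
hhhpSphhh => hhhphShphhh   [S ::= h S h]
hhhphShphhh => hhhphpSphphhh   [S ::= p S p]
hhhphpSphphhh => hhhphphShphphhh   [S ::= h S h]
hhhphphShphphhh => hhhphphhphphhh   [S ::= epsilon]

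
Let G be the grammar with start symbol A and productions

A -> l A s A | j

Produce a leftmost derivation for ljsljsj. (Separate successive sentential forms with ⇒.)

A ⇒ lAsA   [A -> l A s A]
lAsA ⇒ ljsA   [A -> j]
ljsA ⇒ ljslAsA   [A -> l A s A]
ljslAsA ⇒ ljsljsA   [A -> j]
ljsljsA ⇒ ljsljsj   [A -> j]

A ⇒ lAsA ⇒ ljsA ⇒ ljslAsA ⇒ ljsljsA ⇒ ljsljsj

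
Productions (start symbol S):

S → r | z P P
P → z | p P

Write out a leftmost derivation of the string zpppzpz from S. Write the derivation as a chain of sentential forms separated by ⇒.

S ⇒ zPP ⇒ zpPP ⇒ zppPP ⇒ zpppPP ⇒ zpppzP ⇒ zpppzpP ⇒ zpppzpz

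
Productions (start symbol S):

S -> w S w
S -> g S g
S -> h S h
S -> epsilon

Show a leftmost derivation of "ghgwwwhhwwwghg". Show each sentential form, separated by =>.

S => gSg   [S -> g S g]
gSg => ghShg   [S -> h S h]
ghShg => ghgSghg   [S -> g S g]
ghgSghg => ghgwSwghg   [S -> w S w]
ghgwSwghg => ghgwwSwwghg   [S -> w S w]
ghgwwSwwghg => ghgwwwSwwwghg   [S -> w S w]
ghgwwwSwwwghg => ghgwwwhShwwwghg   [S -> h S h]
ghgwwwhShwwwghg => ghgwwwhhwwwghg   [S -> epsilon]

S => gSg => ghShg => ghgSghg => ghgwSwghg => ghgwwSwwghg => ghgwwwSwwwghg => ghgwwwhShwwwghg => ghgwwwhhwwwghg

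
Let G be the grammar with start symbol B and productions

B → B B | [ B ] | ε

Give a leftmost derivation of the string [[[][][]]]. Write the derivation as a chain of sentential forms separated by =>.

B => [B]   [B → [ B ]]
[B] => [[B]]   [B → [ B ]]
[[B]] => [[BB]]   [B → B B]
[[BB]] => [[[B]B]]   [B → [ B ]]
[[[B]B]] => [[[]B]]   [B → ε]
[[[]B]] => [[[]BB]]   [B → B B]
[[[]BB]] => [[[][B]B]]   [B → [ B ]]
[[[][B]B]] => [[[][]B]]   [B → ε]
[[[][]B]] => [[[][]BB]]   [B → B B]
[[[][]BB]] => [[[][][B]B]]   [B → [ B ]]
[[[][][B]B]] => [[[][][]B]]   [B → ε]
[[[][][]B]] => [[[][][]]]   [B → ε]

B => [B] => [[B]] => [[BB]] => [[[B]B]] => [[[]B]] => [[[]BB]] => [[[][B]B]] => [[[][]B]] => [[[][]BB]] => [[[][][B]B]] => [[[][][]B]] => [[[][][]]]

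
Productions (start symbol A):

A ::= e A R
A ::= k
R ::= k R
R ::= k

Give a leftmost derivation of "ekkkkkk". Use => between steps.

A => eAR => ekR => ekkR => ekkkR => ekkkkR => ekkkkkR => ekkkkkk

A => eAR   [A ::= e A R]
eAR => ekR   [A ::= k]
ekR => ekkR   [R ::= k R]
ekkR => ekkkR   [R ::= k R]
ekkkR => ekkkkR   [R ::= k R]
ekkkkR => ekkkkkR   [R ::= k R]
ekkkkkR => ekkkkkk   [R ::= k]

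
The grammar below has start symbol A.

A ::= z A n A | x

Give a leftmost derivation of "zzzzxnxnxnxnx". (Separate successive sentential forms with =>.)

A => zAnA => zzAnAnA => zzzAnAnAnA => zzzzAnAnAnAnA => zzzzxnAnAnAnA => zzzzxnxnAnAnA => zzzzxnxnxnAnA => zzzzxnxnxnxnA => zzzzxnxnxnxnx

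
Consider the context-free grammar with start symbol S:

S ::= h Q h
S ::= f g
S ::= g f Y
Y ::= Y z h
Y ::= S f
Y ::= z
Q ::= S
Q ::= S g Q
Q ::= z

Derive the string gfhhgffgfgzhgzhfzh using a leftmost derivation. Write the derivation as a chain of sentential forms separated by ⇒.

S ⇒ gfY ⇒ gfYzh ⇒ gfSfzh ⇒ gfhQhfzh ⇒ gfhSgQhfzh ⇒ gfhhQhgQhfzh ⇒ gfhhSgQhgQhfzh ⇒ gfhhgfYgQhgQhfzh ⇒ gfhhgfSfgQhgQhfzh ⇒ gfhhgffgfgQhgQhfzh ⇒ gfhhgffgfgzhgQhfzh ⇒ gfhhgffgfgzhgzhfzh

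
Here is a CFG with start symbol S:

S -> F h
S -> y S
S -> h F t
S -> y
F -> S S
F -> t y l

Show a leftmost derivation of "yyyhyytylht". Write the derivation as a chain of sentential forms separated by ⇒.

S ⇒ yS   [S -> y S]
yS ⇒ yyS   [S -> y S]
yyS ⇒ yyyS   [S -> y S]
yyyS ⇒ yyyhFt   [S -> h F t]
yyyhFt ⇒ yyyhSSt   [F -> S S]
yyyhSSt ⇒ yyyhySt   [S -> y]
yyyhySt ⇒ yyyhyySt   [S -> y S]
yyyhyySt ⇒ yyyhyyFht   [S -> F h]
yyyhyyFht ⇒ yyyhyytylht   [F -> t y l]

S ⇒ yS ⇒ yyS ⇒ yyyS ⇒ yyyhFt ⇒ yyyhSSt ⇒ yyyhySt ⇒ yyyhyySt ⇒ yyyhyyFht ⇒ yyyhyytylht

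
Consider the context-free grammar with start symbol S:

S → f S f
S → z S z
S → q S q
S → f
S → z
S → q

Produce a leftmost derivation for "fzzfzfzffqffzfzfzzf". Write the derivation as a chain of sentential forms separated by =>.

S => fSf => fzSzf => fzzSzzf => fzzfSfzzf => fzzfzSzfzzf => fzzfzfSfzfzzf => fzzfzfzSzfzfzzf => fzzfzfzfSfzfzfzzf => fzzfzfzffSffzfzfzzf => fzzfzfzffqffzfzfzzf

S => fSf   [S → f S f]
fSf => fzSzf   [S → z S z]
fzSzf => fzzSzzf   [S → z S z]
fzzSzzf => fzzfSfzzf   [S → f S f]
fzzfSfzzf => fzzfzSzfzzf   [S → z S z]
fzzfzSzfzzf => fzzfzfSfzfzzf   [S → f S f]
fzzfzfSfzfzzf => fzzfzfzSzfzfzzf   [S → z S z]
fzzfzfzSzfzfzzf => fzzfzfzfSfzfzfzzf   [S → f S f]
fzzfzfzfSfzfzfzzf => fzzfzfzffSffzfzfzzf   [S → f S f]
fzzfzfzffSffzfzfzzf => fzzfzfzffqffzfzfzzf   [S → q]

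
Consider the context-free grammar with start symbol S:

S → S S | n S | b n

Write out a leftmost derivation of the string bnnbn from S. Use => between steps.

S=>SS=>bnS=>bnnS=>bnnbn

S => SS   [S → S S]
SS => bnS   [S → b n]
bnS => bnnS   [S → n S]
bnnS => bnnbn   [S → b n]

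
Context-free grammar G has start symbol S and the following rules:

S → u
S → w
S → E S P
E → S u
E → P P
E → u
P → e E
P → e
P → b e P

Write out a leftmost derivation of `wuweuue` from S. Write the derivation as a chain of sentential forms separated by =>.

S=>ESP=>SuSP=>ESPuSP=>SuSPuSP=>wuSPuSP=>wuwPuSP=>wuweuSP=>wuweuuP=>wuweuue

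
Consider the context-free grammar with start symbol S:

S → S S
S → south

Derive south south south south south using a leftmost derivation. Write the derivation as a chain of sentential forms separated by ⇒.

S ⇒ S S ⇒ S S S ⇒ south S S ⇒ south S S S ⇒ south S S S S ⇒ south south S S S ⇒ south south south S S ⇒ south south south south S ⇒ south south south south south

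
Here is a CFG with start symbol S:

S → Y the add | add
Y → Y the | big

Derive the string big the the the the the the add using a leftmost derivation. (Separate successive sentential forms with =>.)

S => Y the add => Y the the add => Y the the the add => Y the the the the add => Y the the the the the add => Y the the the the the the add => big the the the the the the add

S => Y the add   [S → Y the add]
Y the add => Y the the add   [Y → Y the]
Y the the add => Y the the the add   [Y → Y the]
Y the the the add => Y the the the the add   [Y → Y the]
Y the the the the add => Y the the the the the add   [Y → Y the]
Y the the the the the add => Y the the the the the the add   [Y → Y the]
Y the the the the the the add => big the the the the the the add   [Y → big]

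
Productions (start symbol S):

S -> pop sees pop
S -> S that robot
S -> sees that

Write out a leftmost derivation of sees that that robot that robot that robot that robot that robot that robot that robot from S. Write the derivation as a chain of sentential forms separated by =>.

S => S that robot   [S -> S that robot]
S that robot => S that robot that robot   [S -> S that robot]
S that robot that robot => S that robot that robot that robot   [S -> S that robot]
S that robot that robot that robot => S that robot that robot that robot that robot   [S -> S that robot]
S that robot that robot that robot that robot => S that robot that robot that robot that robot that robot   [S -> S that robot]
S that robot that robot that robot that robot that robot => S that robot that robot that robot that robot that robot that robot   [S -> S that robot]
S that robot that robot that robot that robot that robot that robot => S that robot that robot that robot that robot that robot that robot that robot   [S -> S that robot]
S that robot that robot that robot that robot that robot that robot that robot => sees that that robot that robot that robot that robot that robot that robot that robot   [S -> sees that]

S => S that robot => S that robot that robot => S that robot that robot that robot => S that robot that robot that robot that robot => S that robot that robot that robot that robot that robot => S that robot that robot that robot that robot that robot that robot => S that robot that robot that robot that robot that robot that robot that robot => sees that that robot that robot that robot that robot that robot that robot that robot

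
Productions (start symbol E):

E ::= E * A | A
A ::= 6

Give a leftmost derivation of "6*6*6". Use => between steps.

E => E*A   [E ::= E * A]
E*A => E*A*A   [E ::= E * A]
E*A*A => A*A*A   [E ::= A]
A*A*A => 6*A*A   [A ::= 6]
6*A*A => 6*6*A   [A ::= 6]
6*6*A => 6*6*6   [A ::= 6]

E=>E*A=>E*A*A=>A*A*A=>6*A*A=>6*6*A=>6*6*6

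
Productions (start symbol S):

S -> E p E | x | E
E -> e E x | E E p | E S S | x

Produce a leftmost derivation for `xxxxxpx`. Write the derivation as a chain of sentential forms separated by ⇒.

S ⇒ EpE ⇒ ESSpE ⇒ xSSpE ⇒ xESpE ⇒ xESSSpE ⇒ xxSSSpE ⇒ xxxSSpE ⇒ xxxxSpE ⇒ xxxxxpE ⇒ xxxxxpx

S ⇒ EpE   [S -> E p E]
EpE ⇒ ESSpE   [E -> E S S]
ESSpE ⇒ xSSpE   [E -> x]
xSSpE ⇒ xESpE   [S -> E]
xESpE ⇒ xESSSpE   [E -> E S S]
xESSSpE ⇒ xxSSSpE   [E -> x]
xxSSSpE ⇒ xxxSSpE   [S -> x]
xxxSSpE ⇒ xxxxSpE   [S -> x]
xxxxSpE ⇒ xxxxxpE   [S -> x]
xxxxxpE ⇒ xxxxxpx   [E -> x]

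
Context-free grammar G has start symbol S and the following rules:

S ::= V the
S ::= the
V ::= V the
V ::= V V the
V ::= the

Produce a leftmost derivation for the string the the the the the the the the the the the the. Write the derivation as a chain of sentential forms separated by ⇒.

S ⇒ V the   [S ::= V the]
V the ⇒ V the the   [V ::= V the]
V the the ⇒ V V the the the   [V ::= V V the]
V V the the the ⇒ V V the V the the the   [V ::= V V the]
V V the V the the the ⇒ V the V the V the the the   [V ::= V the]
V the V the V the the the ⇒ V V the the V the V the the the   [V ::= V V the]
V V the the V the V the the the ⇒ V the V the the V the V the the the   [V ::= V the]
V the V the the V the V the the the ⇒ the the V the the V the V the the the   [V ::= the]
the the V the the V the V the the the ⇒ the the V the the the V the V the the the   [V ::= V the]
the the V the the the V the V the the the ⇒ the the the the the the V the V the the the   [V ::= the]
the the the the the the V the V the the the ⇒ the the the the the the the the V the the the   [V ::= the]
the the the the the the the the V the the the ⇒ the the the the the the the the the the the the   [V ::= the]

S ⇒ V the ⇒ V the the ⇒ V V the the the ⇒ V V the V the the the ⇒ V the V the V the the the ⇒ V V the the V the V the the the ⇒ V the V the the V the V the the the ⇒ the the V the the V the V the the the ⇒ the the V the the the V the V the the the ⇒ the the the the the the V the V the the the ⇒ the the the the the the the the V the the the ⇒ the the the the the the the the the the the the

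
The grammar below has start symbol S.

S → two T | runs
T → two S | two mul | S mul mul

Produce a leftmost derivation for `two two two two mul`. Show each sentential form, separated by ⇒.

S ⇒ two T ⇒ two two S ⇒ two two two T ⇒ two two two two mul

S ⇒ two T   [S → two T]
two T ⇒ two two S   [T → two S]
two two S ⇒ two two two T   [S → two T]
two two two T ⇒ two two two two mul   [T → two mul]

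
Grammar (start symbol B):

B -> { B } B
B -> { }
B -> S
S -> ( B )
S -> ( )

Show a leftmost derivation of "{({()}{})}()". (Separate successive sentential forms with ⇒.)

B ⇒ {B}B   [B -> { B } B]
{B}B ⇒ {S}B   [B -> S]
{S}B ⇒ {(B)}B   [S -> ( B )]
{(B)}B ⇒ {({B}B)}B   [B -> { B } B]
{({B}B)}B ⇒ {({S}B)}B   [B -> S]
{({S}B)}B ⇒ {({()}B)}B   [S -> ( )]
{({()}B)}B ⇒ {({()}{})}B   [B -> { }]
{({()}{})}B ⇒ {({()}{})}S   [B -> S]
{({()}{})}S ⇒ {({()}{})}()   [S -> ( )]

B ⇒ {B}B ⇒ {S}B ⇒ {(B)}B ⇒ {({B}B)}B ⇒ {({S}B)}B ⇒ {({()}B)}B ⇒ {({()}{})}B ⇒ {({()}{})}S ⇒ {({()}{})}()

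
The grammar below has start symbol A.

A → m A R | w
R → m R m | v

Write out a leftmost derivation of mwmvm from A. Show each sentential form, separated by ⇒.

A⇒mAR⇒mwR⇒mwmRm⇒mwmvm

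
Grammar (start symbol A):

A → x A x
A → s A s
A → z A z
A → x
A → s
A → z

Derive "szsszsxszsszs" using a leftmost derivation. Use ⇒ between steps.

A ⇒ sAs   [A → s A s]
sAs ⇒ szAzs   [A → z A z]
szAzs ⇒ szsAszs   [A → s A s]
szsAszs ⇒ szssAsszs   [A → s A s]
szssAsszs ⇒ szsszAzsszs   [A → z A z]
szsszAzsszs ⇒ szsszsAszsszs   [A → s A s]
szsszsAszsszs ⇒ szsszsxszsszs   [A → x]

A ⇒ sAs ⇒ szAzs ⇒ szsAszs ⇒ szssAsszs ⇒ szsszAzsszs ⇒ szsszsAszsszs ⇒ szsszsxszsszs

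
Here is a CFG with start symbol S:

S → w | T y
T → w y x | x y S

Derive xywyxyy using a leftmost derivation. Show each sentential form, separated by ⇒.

S ⇒ Ty   [S → T y]
Ty ⇒ xySy   [T → x y S]
xySy ⇒ xyTyy   [S → T y]
xyTyy ⇒ xywyxyy   [T → w y x]

S ⇒ Ty ⇒ xySy ⇒ xyTyy ⇒ xywyxyy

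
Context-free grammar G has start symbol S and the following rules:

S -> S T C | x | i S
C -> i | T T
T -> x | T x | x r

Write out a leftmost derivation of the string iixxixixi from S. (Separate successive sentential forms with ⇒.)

S⇒iS⇒iSTC⇒iSTCTC⇒iiSTCTC⇒iiSTCTCTC⇒iixTCTCTC⇒iixxCTCTC⇒iixxiTCTC⇒iixxixCTC⇒iixxixiTC⇒iixxixixC⇒iixxixixi

S ⇒ iS   [S -> i S]
iS ⇒ iSTC   [S -> S T C]
iSTC ⇒ iSTCTC   [S -> S T C]
iSTCTC ⇒ iiSTCTC   [S -> i S]
iiSTCTC ⇒ iiSTCTCTC   [S -> S T C]
iiSTCTCTC ⇒ iixTCTCTC   [S -> x]
iixTCTCTC ⇒ iixxCTCTC   [T -> x]
iixxCTCTC ⇒ iixxiTCTC   [C -> i]
iixxiTCTC ⇒ iixxixCTC   [T -> x]
iixxixCTC ⇒ iixxixiTC   [C -> i]
iixxixiTC ⇒ iixxixixC   [T -> x]
iixxixixC ⇒ iixxixixi   [C -> i]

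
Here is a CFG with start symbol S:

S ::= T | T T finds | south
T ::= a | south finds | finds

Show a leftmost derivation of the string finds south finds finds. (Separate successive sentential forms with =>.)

S => T T finds => finds T finds => finds south finds finds

S => T T finds   [S ::= T T finds]
T T finds => finds T finds   [T ::= finds]
finds T finds => finds south finds finds   [T ::= south finds]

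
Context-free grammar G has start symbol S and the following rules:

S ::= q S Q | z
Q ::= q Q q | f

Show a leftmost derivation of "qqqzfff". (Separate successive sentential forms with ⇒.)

S ⇒ qSQ ⇒ qqSQQ ⇒ qqqSQQQ ⇒ qqqzQQQ ⇒ qqqzfQQ ⇒ qqqzffQ ⇒ qqqzfff

S ⇒ qSQ   [S ::= q S Q]
qSQ ⇒ qqSQQ   [S ::= q S Q]
qqSQQ ⇒ qqqSQQQ   [S ::= q S Q]
qqqSQQQ ⇒ qqqzQQQ   [S ::= z]
qqqzQQQ ⇒ qqqzfQQ   [Q ::= f]
qqqzfQQ ⇒ qqqzffQ   [Q ::= f]
qqqzffQ ⇒ qqqzfff   [Q ::= f]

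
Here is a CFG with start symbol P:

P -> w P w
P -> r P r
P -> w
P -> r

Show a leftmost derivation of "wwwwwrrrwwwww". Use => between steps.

P => wPw   [P -> w P w]
wPw => wwPww   [P -> w P w]
wwPww => wwwPwww   [P -> w P w]
wwwPwww => wwwwPwwww   [P -> w P w]
wwwwPwwww => wwwwwPwwwww   [P -> w P w]
wwwwwPwwwww => wwwwwrPrwwwww   [P -> r P r]
wwwwwrPrwwwww => wwwwwrrrwwwww   [P -> r]

P=>wPw=>wwPww=>wwwPwww=>wwwwPwwww=>wwwwwPwwwww=>wwwwwrPrwwwww=>wwwwwrrrwwwww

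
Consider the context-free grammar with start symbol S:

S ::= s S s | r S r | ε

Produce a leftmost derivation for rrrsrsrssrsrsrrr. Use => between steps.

S => rSr => rrSrr => rrrSrrr => rrrsSsrrr => rrrsrSrsrrr => rrrsrsSsrsrrr => rrrsrsrSrsrsrrr => rrrsrsrsSsrsrsrrr => rrrsrsrssrsrsrrr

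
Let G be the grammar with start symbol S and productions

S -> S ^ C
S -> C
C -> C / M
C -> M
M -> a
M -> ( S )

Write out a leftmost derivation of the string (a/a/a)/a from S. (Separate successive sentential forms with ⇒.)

S ⇒ C ⇒ C/M ⇒ M/M ⇒ (S)/M ⇒ (C)/M ⇒ (C/M)/M ⇒ (C/M/M)/M ⇒ (M/M/M)/M ⇒ (a/M/M)/M ⇒ (a/a/M)/M ⇒ (a/a/a)/M ⇒ (a/a/a)/a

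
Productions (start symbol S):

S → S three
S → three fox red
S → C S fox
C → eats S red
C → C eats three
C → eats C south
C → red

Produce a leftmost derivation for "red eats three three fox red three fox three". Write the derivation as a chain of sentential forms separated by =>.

S => S three => C S fox three => C eats three S fox three => red eats three S fox three => red eats three S three fox three => red eats three three fox red three fox three

S => S three   [S → S three]
S three => C S fox three   [S → C S fox]
C S fox three => C eats three S fox three   [C → C eats three]
C eats three S fox three => red eats three S fox three   [C → red]
red eats three S fox three => red eats three S three fox three   [S → S three]
red eats three S three fox three => red eats three three fox red three fox three   [S → three fox red]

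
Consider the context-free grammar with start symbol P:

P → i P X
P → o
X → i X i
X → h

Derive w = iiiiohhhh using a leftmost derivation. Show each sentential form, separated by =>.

P => iPX => iiPXX => iiiPXXX => iiiiPXXXX => iiiioXXXX => iiiiohXXX => iiiiohhXX => iiiiohhhX => iiiiohhhh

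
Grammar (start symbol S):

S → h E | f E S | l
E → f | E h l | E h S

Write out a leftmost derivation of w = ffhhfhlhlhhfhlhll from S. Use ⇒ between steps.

S ⇒ fES   [S → f E S]
fES ⇒ fEhSS   [E → E h S]
fEhSS ⇒ ffhSS   [E → f]
ffhSS ⇒ ffhhES   [S → h E]
ffhhES ⇒ ffhhEhlS   [E → E h l]
ffhhEhlS ⇒ ffhhEhlhlS   [E → E h l]
ffhhEhlhlS ⇒ ffhhEhShlhlS   [E → E h S]
ffhhEhShlhlS ⇒ ffhhEhShShlhlS   [E → E h S]
ffhhEhShShlhlS ⇒ ffhhEhlhShShlhlS   [E → E h l]
ffhhEhlhShShlhlS ⇒ ffhhfhlhShShlhlS   [E → f]
ffhhfhlhShShlhlS ⇒ ffhhfhlhlhShlhlS   [S → l]
ffhhfhlhlhShlhlS ⇒ ffhhfhlhlhhEhlhlS   [S → h E]
ffhhfhlhlhhEhlhlS ⇒ ffhhfhlhlhhfhlhlS   [E → f]
ffhhfhlhlhhfhlhlS ⇒ ffhhfhlhlhhfhlhll   [S → l]

S⇒fES⇒fEhSS⇒ffhSS⇒ffhhES⇒ffhhEhlS⇒ffhhEhlhlS⇒ffhhEhShlhlS⇒ffhhEhShShlhlS⇒ffhhEhlhShShlhlS⇒ffhhfhlhShShlhlS⇒ffhhfhlhlhShlhlS⇒ffhhfhlhlhhEhlhlS⇒ffhhfhlhlhhfhlhlS⇒ffhhfhlhlhhfhlhll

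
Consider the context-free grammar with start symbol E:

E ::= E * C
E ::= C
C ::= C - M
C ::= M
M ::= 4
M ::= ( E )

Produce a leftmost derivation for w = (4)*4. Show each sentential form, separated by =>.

E => E*C   [E ::= E * C]
E*C => C*C   [E ::= C]
C*C => M*C   [C ::= M]
M*C => (E)*C   [M ::= ( E )]
(E)*C => (C)*C   [E ::= C]
(C)*C => (M)*C   [C ::= M]
(M)*C => (4)*C   [M ::= 4]
(4)*C => (4)*M   [C ::= M]
(4)*M => (4)*4   [M ::= 4]

E => E*C => C*C => M*C => (E)*C => (C)*C => (M)*C => (4)*C => (4)*M => (4)*4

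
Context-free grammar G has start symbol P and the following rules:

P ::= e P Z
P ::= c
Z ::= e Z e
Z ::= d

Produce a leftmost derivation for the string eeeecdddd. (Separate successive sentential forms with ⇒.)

P ⇒ ePZ ⇒ eePZZ ⇒ eeePZZZ ⇒ eeeePZZZZ ⇒ eeeecZZZZ ⇒ eeeecdZZZ ⇒ eeeecddZZ ⇒ eeeecdddZ ⇒ eeeecdddd

P ⇒ ePZ   [P ::= e P Z]
ePZ ⇒ eePZZ   [P ::= e P Z]
eePZZ ⇒ eeePZZZ   [P ::= e P Z]
eeePZZZ ⇒ eeeePZZZZ   [P ::= e P Z]
eeeePZZZZ ⇒ eeeecZZZZ   [P ::= c]
eeeecZZZZ ⇒ eeeecdZZZ   [Z ::= d]
eeeecdZZZ ⇒ eeeecddZZ   [Z ::= d]
eeeecddZZ ⇒ eeeecdddZ   [Z ::= d]
eeeecdddZ ⇒ eeeecdddd   [Z ::= d]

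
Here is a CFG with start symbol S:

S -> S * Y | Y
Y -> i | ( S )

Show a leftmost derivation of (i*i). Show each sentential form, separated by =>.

S => Y => (S) => (S*Y) => (Y*Y) => (i*Y) => (i*i)

S => Y   [S -> Y]
Y => (S)   [Y -> ( S )]
(S) => (S*Y)   [S -> S * Y]
(S*Y) => (Y*Y)   [S -> Y]
(Y*Y) => (i*Y)   [Y -> i]
(i*Y) => (i*i)   [Y -> i]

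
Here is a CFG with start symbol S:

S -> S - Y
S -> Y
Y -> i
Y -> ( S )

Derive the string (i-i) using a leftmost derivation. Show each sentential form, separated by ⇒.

S⇒Y⇒(S)⇒(S-Y)⇒(Y-Y)⇒(i-Y)⇒(i-i)

S ⇒ Y   [S -> Y]
Y ⇒ (S)   [Y -> ( S )]
(S) ⇒ (S-Y)   [S -> S - Y]
(S-Y) ⇒ (Y-Y)   [S -> Y]
(Y-Y) ⇒ (i-Y)   [Y -> i]
(i-Y) ⇒ (i-i)   [Y -> i]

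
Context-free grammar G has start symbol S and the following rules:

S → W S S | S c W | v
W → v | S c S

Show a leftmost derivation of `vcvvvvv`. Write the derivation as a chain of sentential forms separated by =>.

S => WSS   [S → W S S]
WSS => ScSSS   [W → S c S]
ScSSS => vcSSS   [S → v]
vcSSS => vcWSSSS   [S → W S S]
vcWSSSS => vcvSSSS   [W → v]
vcvSSSS => vcvvSSS   [S → v]
vcvvSSS => vcvvvSS   [S → v]
vcvvvSS => vcvvvvS   [S → v]
vcvvvvS => vcvvvvv   [S → v]

S=>WSS=>ScSSS=>vcSSS=>vcWSSSS=>vcvSSSS=>vcvvSSS=>vcvvvSS=>vcvvvvS=>vcvvvvv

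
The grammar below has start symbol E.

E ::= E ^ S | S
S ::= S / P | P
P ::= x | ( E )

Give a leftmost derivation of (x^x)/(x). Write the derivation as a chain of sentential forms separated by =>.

E => S   [E ::= S]
S => S/P   [S ::= S / P]
S/P => P/P   [S ::= P]
P/P => (E)/P   [P ::= ( E )]
(E)/P => (E^S)/P   [E ::= E ^ S]
(E^S)/P => (S^S)/P   [E ::= S]
(S^S)/P => (P^S)/P   [S ::= P]
(P^S)/P => (x^S)/P   [P ::= x]
(x^S)/P => (x^P)/P   [S ::= P]
(x^P)/P => (x^x)/P   [P ::= x]
(x^x)/P => (x^x)/(E)   [P ::= ( E )]
(x^x)/(E) => (x^x)/(S)   [E ::= S]
(x^x)/(S) => (x^x)/(P)   [S ::= P]
(x^x)/(P) => (x^x)/(x)   [P ::= x]

E=>S=>S/P=>P/P=>(E)/P=>(E^S)/P=>(S^S)/P=>(P^S)/P=>(x^S)/P=>(x^P)/P=>(x^x)/P=>(x^x)/(E)=>(x^x)/(S)=>(x^x)/(P)=>(x^x)/(x)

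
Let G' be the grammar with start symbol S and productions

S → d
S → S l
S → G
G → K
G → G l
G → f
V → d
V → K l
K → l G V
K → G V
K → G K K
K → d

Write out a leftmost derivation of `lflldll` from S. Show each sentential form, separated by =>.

S => Sl => Gl => Gll => Kll => lGVll => lGlVll => lGllVll => lfllVll => lflldll

S => Sl   [S → S l]
Sl => Gl   [S → G]
Gl => Gll   [G → G l]
Gll => Kll   [G → K]
Kll => lGVll   [K → l G V]
lGVll => lGlVll   [G → G l]
lGlVll => lGllVll   [G → G l]
lGllVll => lfllVll   [G → f]
lfllVll => lflldll   [V → d]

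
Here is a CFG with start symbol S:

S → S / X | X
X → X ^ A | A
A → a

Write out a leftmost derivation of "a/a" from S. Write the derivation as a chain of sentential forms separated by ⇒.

S ⇒ S/X ⇒ X/X ⇒ A/X ⇒ a/X ⇒ a/A ⇒ a/a

S ⇒ S/X   [S → S / X]
S/X ⇒ X/X   [S → X]
X/X ⇒ A/X   [X → A]
A/X ⇒ a/X   [A → a]
a/X ⇒ a/A   [X → A]
a/A ⇒ a/a   [A → a]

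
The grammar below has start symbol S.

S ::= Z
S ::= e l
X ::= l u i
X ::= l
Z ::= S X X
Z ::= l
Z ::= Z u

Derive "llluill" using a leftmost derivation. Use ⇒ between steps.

S ⇒ Z ⇒ SXX ⇒ ZXX ⇒ SXXXX ⇒ ZXXXX ⇒ lXXXX ⇒ llXXX ⇒ llluiXX ⇒ llluilX ⇒ llluill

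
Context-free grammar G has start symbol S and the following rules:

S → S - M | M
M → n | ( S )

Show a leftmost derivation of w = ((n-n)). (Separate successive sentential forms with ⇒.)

S⇒M⇒(S)⇒(M)⇒((S))⇒((S-M))⇒((M-M))⇒((n-M))⇒((n-n))

S ⇒ M   [S → M]
M ⇒ (S)   [M → ( S )]
(S) ⇒ (M)   [S → M]
(M) ⇒ ((S))   [M → ( S )]
((S)) ⇒ ((S-M))   [S → S - M]
((S-M)) ⇒ ((M-M))   [S → M]
((M-M)) ⇒ ((n-M))   [M → n]
((n-M)) ⇒ ((n-n))   [M → n]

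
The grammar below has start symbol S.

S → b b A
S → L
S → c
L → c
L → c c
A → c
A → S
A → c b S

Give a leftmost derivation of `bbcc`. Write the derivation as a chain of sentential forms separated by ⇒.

S⇒bbA⇒bbS⇒bbL⇒bbcc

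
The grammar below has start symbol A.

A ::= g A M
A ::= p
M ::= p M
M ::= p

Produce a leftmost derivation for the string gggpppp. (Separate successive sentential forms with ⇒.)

A⇒gAM⇒ggAMM⇒gggAMMM⇒gggpMMM⇒gggppMM⇒gggpppM⇒gggpppp

A ⇒ gAM   [A ::= g A M]
gAM ⇒ ggAMM   [A ::= g A M]
ggAMM ⇒ gggAMMM   [A ::= g A M]
gggAMMM ⇒ gggpMMM   [A ::= p]
gggpMMM ⇒ gggppMM   [M ::= p]
gggppMM ⇒ gggpppM   [M ::= p]
gggpppM ⇒ gggpppp   [M ::= p]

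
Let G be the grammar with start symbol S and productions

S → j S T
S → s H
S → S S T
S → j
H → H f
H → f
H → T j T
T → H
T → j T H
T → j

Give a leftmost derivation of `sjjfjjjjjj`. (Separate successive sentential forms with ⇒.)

S ⇒ SST   [S → S S T]
SST ⇒ SSTST   [S → S S T]
SSTST ⇒ sHSTST   [S → s H]
sHSTST ⇒ sTjTSTST   [H → T j T]
sTjTSTST ⇒ sjTHjTSTST   [T → j T H]
sjTHjTSTST ⇒ sjjHjTSTST   [T → j]
sjjHjTSTST ⇒ sjjfjTSTST   [H → f]
sjjfjTSTST ⇒ sjjfjjSTST   [T → j]
sjjfjjSTST ⇒ sjjfjjjTST   [S → j]
sjjfjjjTST ⇒ sjjfjjjjST   [T → j]
sjjfjjjjST ⇒ sjjfjjjjjT   [S → j]
sjjfjjjjjT ⇒ sjjfjjjjjj   [T → j]

S ⇒ SST ⇒ SSTST ⇒ sHSTST ⇒ sTjTSTST ⇒ sjTHjTSTST ⇒ sjjHjTSTST ⇒ sjjfjTSTST ⇒ sjjfjjSTST ⇒ sjjfjjjTST ⇒ sjjfjjjjST ⇒ sjjfjjjjjT ⇒ sjjfjjjjjj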